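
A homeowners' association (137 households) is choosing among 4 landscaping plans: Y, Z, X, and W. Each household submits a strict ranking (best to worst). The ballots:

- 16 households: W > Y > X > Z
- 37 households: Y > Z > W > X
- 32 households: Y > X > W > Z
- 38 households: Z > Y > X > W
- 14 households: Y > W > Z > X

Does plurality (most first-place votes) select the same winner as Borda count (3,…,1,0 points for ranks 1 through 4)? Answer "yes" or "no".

yes

Plurality — first-place votes: Y 83, Z 38, X 0, W 16. Winner: Y.
Borda — scores: Y 357, Z 202, X 118, W 145. Winner: Y.
The two methods agree.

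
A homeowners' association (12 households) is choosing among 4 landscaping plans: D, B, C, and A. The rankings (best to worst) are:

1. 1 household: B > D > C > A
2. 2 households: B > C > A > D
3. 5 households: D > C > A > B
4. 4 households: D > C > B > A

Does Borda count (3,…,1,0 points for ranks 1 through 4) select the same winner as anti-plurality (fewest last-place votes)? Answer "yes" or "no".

Borda — scores: D 29, B 13, C 23, A 7. Winner: D.
Anti-plurality — last-place votes: D 2, B 5, C 0, A 5. Winner: C.
The two methods disagree.

no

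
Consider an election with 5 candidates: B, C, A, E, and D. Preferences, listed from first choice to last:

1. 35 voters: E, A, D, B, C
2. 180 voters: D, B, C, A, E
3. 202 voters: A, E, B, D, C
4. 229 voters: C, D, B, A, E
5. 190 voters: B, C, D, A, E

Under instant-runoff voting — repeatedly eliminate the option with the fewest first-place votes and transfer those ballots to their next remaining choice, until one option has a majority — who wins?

Round 1: B 190, C 229, A 202, E 35, D 180. Eliminate E.
Round 2: B 190, C 229, A 237, D 180. Eliminate D.
Round 3: B 370, C 229, A 237. Eliminate C.
Round 4: B 599, A 237. B has a majority.

B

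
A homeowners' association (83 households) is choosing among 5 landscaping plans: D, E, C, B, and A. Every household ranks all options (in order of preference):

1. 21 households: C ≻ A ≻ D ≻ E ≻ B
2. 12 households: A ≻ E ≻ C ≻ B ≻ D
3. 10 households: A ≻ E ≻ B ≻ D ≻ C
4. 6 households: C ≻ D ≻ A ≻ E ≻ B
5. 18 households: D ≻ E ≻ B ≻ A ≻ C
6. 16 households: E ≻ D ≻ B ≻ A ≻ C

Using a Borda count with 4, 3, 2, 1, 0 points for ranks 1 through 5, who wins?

E

D: 21·2 + 12·0 + 10·1 + 6·3 + 18·4 + 16·3 = 190
E: 21·1 + 12·3 + 10·3 + 6·1 + 18·3 + 16·4 = 211
C: 21·4 + 12·2 + 10·0 + 6·4 + 18·0 + 16·0 = 132
B: 21·0 + 12·1 + 10·2 + 6·0 + 18·2 + 16·2 = 100
A: 21·3 + 12·4 + 10·4 + 6·2 + 18·1 + 16·1 = 197
E has the highest Borda score (211).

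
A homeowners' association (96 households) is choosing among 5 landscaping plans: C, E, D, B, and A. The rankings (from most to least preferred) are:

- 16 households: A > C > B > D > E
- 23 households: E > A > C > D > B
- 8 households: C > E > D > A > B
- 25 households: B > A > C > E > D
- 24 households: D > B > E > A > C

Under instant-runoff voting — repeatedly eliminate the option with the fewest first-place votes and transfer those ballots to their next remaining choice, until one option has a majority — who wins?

B

Round 1: C 8, E 23, D 24, B 25, A 16. Eliminate C.
Round 2: E 31, D 24, B 25, A 16. Eliminate A.
Round 3: E 31, D 24, B 41. Eliminate D.
Round 4: E 31, B 65. B has a majority.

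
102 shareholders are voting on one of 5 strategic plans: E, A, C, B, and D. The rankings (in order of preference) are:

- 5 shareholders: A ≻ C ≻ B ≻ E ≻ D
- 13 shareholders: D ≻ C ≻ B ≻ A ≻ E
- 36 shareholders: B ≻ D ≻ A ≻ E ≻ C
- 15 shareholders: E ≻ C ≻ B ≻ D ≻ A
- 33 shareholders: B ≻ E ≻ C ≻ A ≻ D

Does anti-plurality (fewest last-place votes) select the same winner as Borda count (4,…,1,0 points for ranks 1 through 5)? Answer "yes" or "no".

yes

Anti-plurality — last-place votes: E 13, A 15, C 36, B 0, D 38. Winner: B.
Borda — scores: E 200, A 138, C 165, B 342, D 175. Winner: B.
The two methods agree.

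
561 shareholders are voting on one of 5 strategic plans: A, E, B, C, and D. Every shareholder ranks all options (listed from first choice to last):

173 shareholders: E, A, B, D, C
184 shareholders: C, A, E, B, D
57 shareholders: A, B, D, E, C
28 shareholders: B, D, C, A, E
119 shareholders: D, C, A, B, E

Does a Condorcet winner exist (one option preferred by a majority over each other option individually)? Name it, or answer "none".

none

Checking pairwise contests:
C beats A 331–230.
A beats E 388–173.
A beats B 533–28.
D beats C 377–184.
A beats D 414–147.
Every option loses at least one head-to-head, so there is no Condorcet winner.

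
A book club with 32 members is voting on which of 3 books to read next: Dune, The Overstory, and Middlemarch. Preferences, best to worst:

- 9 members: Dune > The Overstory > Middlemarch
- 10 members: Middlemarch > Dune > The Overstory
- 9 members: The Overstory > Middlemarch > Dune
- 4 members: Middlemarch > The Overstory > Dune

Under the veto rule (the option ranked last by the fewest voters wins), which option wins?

Middlemarch

Last-place votes: Dune 13, The Overstory 10, Middlemarch 9.
Middlemarch is ranked last by the fewest voters, so Middlemarch wins.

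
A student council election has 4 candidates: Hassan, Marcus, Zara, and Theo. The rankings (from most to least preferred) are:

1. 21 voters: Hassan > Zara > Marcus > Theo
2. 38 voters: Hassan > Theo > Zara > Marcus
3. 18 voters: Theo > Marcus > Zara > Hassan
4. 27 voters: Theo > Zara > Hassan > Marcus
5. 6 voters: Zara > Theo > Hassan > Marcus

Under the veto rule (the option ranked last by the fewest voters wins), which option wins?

Last-place votes: Hassan 18, Marcus 71, Zara 0, Theo 21.
Zara is ranked last by the fewest voters, so Zara wins.

Zara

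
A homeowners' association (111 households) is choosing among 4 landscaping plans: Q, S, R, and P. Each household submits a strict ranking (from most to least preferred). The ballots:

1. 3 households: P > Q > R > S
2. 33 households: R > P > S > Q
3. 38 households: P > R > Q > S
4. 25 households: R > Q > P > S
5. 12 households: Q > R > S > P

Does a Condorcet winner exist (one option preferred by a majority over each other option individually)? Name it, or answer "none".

R

R vs Q: 96–15 for R.
R vs S: 111–0 for R.
R vs P: 70–41 for R.
R beats every other option head-to-head.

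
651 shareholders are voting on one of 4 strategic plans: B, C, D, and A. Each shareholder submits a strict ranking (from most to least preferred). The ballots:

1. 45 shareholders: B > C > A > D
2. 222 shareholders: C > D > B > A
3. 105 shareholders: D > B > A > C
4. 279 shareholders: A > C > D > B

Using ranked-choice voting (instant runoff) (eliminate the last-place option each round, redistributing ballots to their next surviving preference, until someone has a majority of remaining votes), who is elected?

A

Round 1: B 45, C 222, D 105, A 279. Eliminate B.
Round 2: C 267, D 105, A 279. Eliminate D.
Round 3: C 267, A 384. A has a majority.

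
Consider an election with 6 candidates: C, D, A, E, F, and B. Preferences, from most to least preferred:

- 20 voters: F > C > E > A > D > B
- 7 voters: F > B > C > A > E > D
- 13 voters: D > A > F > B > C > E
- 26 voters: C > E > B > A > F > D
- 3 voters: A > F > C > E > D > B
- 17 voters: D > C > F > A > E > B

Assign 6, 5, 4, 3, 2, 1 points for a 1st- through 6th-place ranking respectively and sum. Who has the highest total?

C: 20·5 + 7·4 + 13·2 + 26·6 + 3·4 + 17·5 = 407
D: 20·2 + 7·1 + 13·6 + 26·1 + 3·2 + 17·6 = 259
A: 20·3 + 7·3 + 13·5 + 26·3 + 3·6 + 17·3 = 293
E: 20·4 + 7·2 + 13·1 + 26·5 + 3·3 + 17·2 = 280
F: 20·6 + 7·6 + 13·4 + 26·2 + 3·5 + 17·4 = 349
B: 20·1 + 7·5 + 13·3 + 26·4 + 3·1 + 17·1 = 218
C has the highest Borda score (407).

C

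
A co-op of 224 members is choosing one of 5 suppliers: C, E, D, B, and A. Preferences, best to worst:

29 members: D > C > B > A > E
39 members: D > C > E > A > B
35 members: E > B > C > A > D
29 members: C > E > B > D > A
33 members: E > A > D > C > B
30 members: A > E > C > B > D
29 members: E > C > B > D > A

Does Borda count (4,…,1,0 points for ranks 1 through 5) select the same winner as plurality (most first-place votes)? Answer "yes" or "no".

yes

Borda — scores: C 570, E 643, D 396, B 309, A 322. Winner: E.
Plurality — first-place votes: C 29, E 97, D 68, B 0, A 30. Winner: E.
The two methods agree.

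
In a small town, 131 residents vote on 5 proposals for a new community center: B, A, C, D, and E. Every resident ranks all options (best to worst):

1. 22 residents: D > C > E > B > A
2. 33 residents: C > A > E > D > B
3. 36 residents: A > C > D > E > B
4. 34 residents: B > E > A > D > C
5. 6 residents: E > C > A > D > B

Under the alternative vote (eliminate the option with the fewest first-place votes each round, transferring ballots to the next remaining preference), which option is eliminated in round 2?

D

Round 1: B 34, A 36, C 33, D 22, E 6. Eliminate E.
Round 2: B 34, A 36, C 39, D 22. Eliminate D.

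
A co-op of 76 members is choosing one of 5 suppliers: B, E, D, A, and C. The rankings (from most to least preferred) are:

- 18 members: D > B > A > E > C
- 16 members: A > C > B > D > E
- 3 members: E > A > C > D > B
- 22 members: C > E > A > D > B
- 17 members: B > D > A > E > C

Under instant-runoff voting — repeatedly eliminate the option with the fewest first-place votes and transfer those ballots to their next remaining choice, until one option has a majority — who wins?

C

Round 1: B 17, E 3, D 18, A 16, C 22. Eliminate E.
Round 2: B 17, D 18, A 19, C 22. Eliminate B.
Round 3: D 35, A 19, C 22. Eliminate A.
Round 4: D 35, C 41. C has a majority.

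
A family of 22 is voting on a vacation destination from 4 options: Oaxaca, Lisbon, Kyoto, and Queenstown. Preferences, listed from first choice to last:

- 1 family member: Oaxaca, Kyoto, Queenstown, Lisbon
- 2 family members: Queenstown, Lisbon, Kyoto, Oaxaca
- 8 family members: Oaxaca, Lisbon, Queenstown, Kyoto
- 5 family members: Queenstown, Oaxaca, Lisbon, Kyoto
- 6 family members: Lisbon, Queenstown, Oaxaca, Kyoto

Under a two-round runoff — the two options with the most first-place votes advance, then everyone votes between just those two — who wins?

Queenstown

Round 1 first-place votes: Oaxaca 9, Lisbon 6, Kyoto 0, Queenstown 7.
Oaxaca and Queenstown advance.
Runoff: Oaxaca is preferred to Queenstown by 9 voters; Queenstown by 13.
Queenstown wins the runoff.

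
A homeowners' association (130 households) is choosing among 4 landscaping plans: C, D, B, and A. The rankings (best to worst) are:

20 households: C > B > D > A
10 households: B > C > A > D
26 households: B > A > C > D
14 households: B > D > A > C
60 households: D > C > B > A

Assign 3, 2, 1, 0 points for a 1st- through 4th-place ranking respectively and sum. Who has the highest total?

B

C: 20·3 + 10·2 + 26·1 + 14·0 + 60·2 = 226
D: 20·1 + 10·0 + 26·0 + 14·2 + 60·3 = 228
B: 20·2 + 10·3 + 26·3 + 14·3 + 60·1 = 250
A: 20·0 + 10·1 + 26·2 + 14·1 + 60·0 = 76
B has the highest Borda score (250).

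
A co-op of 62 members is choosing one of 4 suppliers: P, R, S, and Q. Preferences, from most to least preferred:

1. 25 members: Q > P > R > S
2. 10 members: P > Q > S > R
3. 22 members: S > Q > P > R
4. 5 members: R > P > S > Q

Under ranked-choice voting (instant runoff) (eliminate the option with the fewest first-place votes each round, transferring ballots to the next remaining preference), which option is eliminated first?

R

Round 1: P 10, R 5, S 22, Q 25. Eliminate R.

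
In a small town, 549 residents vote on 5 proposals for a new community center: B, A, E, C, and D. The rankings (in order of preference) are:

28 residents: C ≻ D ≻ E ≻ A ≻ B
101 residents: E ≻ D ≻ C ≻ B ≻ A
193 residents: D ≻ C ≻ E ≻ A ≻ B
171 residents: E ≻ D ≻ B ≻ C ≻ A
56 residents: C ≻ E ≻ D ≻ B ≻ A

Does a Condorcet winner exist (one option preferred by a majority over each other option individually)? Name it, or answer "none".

none

Checking pairwise contests:
E beats B 549–0.
B beats A 328–221.
C beats E 277–272.
D beats C 465–84.
E beats D 328–221.
Every option loses at least one head-to-head, so there is no Condorcet winner.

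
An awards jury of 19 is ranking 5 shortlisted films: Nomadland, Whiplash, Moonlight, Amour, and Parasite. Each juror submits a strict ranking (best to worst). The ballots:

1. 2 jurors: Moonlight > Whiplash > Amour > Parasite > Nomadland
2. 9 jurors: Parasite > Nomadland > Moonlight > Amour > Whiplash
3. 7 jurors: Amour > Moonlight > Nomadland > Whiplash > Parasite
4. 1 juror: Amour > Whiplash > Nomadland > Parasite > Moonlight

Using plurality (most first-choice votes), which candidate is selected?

First-place votes: Nomadland 0, Whiplash 0, Moonlight 2, Amour 8, Parasite 9.
Parasite has the most first-place votes.

Parasite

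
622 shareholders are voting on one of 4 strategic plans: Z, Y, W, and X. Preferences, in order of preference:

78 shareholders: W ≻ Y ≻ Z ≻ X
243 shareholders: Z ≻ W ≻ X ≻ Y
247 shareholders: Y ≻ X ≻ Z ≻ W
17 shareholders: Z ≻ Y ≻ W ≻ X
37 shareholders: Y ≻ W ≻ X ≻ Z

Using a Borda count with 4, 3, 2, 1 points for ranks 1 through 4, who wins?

Z

Z: 78·2 + 243·4 + 247·2 + 17·4 + 37·1 = 1727
Y: 78·3 + 243·1 + 247·4 + 17·3 + 37·4 = 1664
W: 78·4 + 243·3 + 247·1 + 17·2 + 37·3 = 1433
X: 78·1 + 243·2 + 247·3 + 17·1 + 37·2 = 1396
Z has the highest Borda score (1727).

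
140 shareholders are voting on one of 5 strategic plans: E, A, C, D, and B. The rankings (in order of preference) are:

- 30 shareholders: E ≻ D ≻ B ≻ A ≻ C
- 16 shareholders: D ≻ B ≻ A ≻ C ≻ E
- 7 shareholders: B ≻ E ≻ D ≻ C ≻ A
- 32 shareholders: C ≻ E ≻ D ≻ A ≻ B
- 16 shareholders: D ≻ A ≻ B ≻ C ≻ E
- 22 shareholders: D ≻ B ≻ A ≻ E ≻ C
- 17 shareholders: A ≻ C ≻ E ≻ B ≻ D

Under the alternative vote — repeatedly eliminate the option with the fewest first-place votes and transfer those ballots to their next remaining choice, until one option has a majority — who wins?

Round 1: E 30, A 17, C 32, D 54, B 7. Eliminate B.
Round 2: E 37, A 17, C 32, D 54. Eliminate A.
Round 3: E 37, C 49, D 54. Eliminate E.
Round 4: C 49, D 91. D has a majority.

D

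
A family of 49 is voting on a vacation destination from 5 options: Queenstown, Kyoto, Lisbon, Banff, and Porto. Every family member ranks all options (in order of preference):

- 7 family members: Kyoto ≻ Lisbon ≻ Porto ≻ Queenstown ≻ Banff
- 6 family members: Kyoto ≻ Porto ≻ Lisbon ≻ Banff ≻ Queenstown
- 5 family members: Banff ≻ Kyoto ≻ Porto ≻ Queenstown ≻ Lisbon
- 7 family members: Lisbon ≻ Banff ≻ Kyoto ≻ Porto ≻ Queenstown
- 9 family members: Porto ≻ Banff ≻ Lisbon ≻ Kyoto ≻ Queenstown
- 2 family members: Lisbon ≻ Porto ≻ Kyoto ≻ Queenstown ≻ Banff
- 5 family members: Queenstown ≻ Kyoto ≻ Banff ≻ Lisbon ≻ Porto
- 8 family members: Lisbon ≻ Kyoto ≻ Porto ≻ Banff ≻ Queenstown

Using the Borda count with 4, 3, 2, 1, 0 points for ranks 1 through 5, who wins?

Queenstown: 7·1 + 6·0 + 5·1 + 7·0 + 9·0 + 2·1 + 5·4 + 8·0 = 34
Kyoto: 7·4 + 6·4 + 5·3 + 7·2 + 9·1 + 2·2 + 5·3 + 8·3 = 133
Lisbon: 7·3 + 6·2 + 5·0 + 7·4 + 9·2 + 2·4 + 5·1 + 8·4 = 124
Banff: 7·0 + 6·1 + 5·4 + 7·3 + 9·3 + 2·0 + 5·2 + 8·1 = 92
Porto: 7·2 + 6·3 + 5·2 + 7·1 + 9·4 + 2·3 + 5·0 + 8·2 = 107
Kyoto has the highest Borda score (133).

Kyoto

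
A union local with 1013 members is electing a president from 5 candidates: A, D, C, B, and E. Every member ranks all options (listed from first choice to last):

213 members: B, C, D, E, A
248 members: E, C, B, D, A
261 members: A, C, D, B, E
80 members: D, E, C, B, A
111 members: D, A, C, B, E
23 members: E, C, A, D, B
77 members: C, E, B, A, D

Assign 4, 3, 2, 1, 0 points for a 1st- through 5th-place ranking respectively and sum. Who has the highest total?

C

A: 213·0 + 248·0 + 261·4 + 80·0 + 111·3 + 23·2 + 77·1 = 1500
D: 213·2 + 248·1 + 261·2 + 80·4 + 111·4 + 23·1 + 77·0 = 1983
C: 213·3 + 248·3 + 261·3 + 80·2 + 111·2 + 23·3 + 77·4 = 2925
B: 213·4 + 248·2 + 261·1 + 80·1 + 111·1 + 23·0 + 77·2 = 1954
E: 213·1 + 248·4 + 261·0 + 80·3 + 111·0 + 23·4 + 77·3 = 1768
C has the highest Borda score (2925).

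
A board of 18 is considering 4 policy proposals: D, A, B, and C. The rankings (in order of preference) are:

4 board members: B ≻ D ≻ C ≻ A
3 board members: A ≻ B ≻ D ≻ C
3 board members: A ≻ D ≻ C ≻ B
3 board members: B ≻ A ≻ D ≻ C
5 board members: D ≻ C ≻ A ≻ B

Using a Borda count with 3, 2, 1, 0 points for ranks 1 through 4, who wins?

D

D: 4·2 + 3·1 + 3·2 + 3·1 + 5·3 = 35
A: 4·0 + 3·3 + 3·3 + 3·2 + 5·1 = 29
B: 4·3 + 3·2 + 3·0 + 3·3 + 5·0 = 27
C: 4·1 + 3·0 + 3·1 + 3·0 + 5·2 = 17
D has the highest Borda score (35).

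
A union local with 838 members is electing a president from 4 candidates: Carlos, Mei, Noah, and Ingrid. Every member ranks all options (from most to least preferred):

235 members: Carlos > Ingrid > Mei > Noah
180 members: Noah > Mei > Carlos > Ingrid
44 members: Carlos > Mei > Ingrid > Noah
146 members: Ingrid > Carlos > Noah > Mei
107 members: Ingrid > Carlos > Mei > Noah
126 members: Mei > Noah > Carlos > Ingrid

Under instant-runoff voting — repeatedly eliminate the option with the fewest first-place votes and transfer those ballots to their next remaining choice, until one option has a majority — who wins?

Carlos

Round 1: Carlos 279, Mei 126, Noah 180, Ingrid 253. Eliminate Mei.
Round 2: Carlos 279, Noah 306, Ingrid 253. Eliminate Ingrid.
Round 3: Carlos 532, Noah 306. Carlos has a majority.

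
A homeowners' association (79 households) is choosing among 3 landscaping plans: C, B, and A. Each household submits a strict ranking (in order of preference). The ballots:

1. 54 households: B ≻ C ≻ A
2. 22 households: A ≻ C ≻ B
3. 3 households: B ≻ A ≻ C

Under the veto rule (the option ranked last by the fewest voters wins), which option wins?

Last-place votes: C 3, B 22, A 54.
C is ranked last by the fewest voters, so C wins.

C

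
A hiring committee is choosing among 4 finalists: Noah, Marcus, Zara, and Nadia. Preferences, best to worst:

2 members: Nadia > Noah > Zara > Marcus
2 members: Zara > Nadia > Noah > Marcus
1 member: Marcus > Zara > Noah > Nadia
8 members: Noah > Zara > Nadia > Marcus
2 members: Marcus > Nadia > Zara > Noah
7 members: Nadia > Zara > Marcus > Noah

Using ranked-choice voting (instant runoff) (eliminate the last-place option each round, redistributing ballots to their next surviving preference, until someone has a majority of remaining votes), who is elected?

Nadia

Round 1: Noah 8, Marcus 3, Zara 2, Nadia 9. Eliminate Zara.
Round 2: Noah 8, Marcus 3, Nadia 11. Eliminate Marcus.
Round 3: Noah 9, Nadia 13. Nadia has a majority.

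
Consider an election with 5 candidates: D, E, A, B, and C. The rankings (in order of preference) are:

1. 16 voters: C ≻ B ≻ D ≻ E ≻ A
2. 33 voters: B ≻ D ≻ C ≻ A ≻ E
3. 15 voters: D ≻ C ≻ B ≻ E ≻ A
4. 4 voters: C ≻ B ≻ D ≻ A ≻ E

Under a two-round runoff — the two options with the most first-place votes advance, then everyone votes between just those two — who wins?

C

Round 1 first-place votes: D 15, E 0, A 0, B 33, C 20.
B and C advance.
Runoff: B is preferred to C by 33 voters; C by 35.
C wins the runoff.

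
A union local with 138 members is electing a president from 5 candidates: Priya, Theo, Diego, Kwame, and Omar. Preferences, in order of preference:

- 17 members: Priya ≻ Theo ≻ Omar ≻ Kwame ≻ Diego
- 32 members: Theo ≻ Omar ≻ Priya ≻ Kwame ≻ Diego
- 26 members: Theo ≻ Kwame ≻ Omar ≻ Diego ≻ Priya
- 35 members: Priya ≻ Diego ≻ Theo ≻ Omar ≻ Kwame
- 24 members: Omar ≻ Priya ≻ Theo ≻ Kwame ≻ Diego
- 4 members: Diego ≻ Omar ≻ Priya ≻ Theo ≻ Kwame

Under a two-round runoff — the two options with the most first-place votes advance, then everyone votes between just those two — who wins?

Priya

Round 1 first-place votes: Priya 52, Theo 58, Diego 4, Kwame 0, Omar 24.
Theo and Priya advance.
Runoff: Theo is preferred to Priya by 58 voters; Priya by 80.
Priya wins the runoff.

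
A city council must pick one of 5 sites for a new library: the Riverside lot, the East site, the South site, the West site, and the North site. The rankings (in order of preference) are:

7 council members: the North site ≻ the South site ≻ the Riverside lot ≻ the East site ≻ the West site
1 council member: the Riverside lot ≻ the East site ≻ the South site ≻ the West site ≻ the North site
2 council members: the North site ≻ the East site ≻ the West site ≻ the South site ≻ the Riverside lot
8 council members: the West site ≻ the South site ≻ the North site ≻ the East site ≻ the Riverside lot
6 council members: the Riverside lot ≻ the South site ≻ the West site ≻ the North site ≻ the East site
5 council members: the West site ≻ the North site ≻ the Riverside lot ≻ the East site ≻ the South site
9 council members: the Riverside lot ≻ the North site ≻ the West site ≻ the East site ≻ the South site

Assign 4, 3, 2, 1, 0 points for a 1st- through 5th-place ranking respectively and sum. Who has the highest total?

the North site

the Riverside lot: 7·2 + 1·4 + 2·0 + 8·0 + 6·4 + 5·2 + 9·4 = 88
the East site: 7·1 + 1·3 + 2·3 + 8·1 + 6·0 + 5·1 + 9·1 = 38
the South site: 7·3 + 1·2 + 2·1 + 8·3 + 6·3 + 5·0 + 9·0 = 67
the West site: 7·0 + 1·1 + 2·2 + 8·4 + 6·2 + 5·4 + 9·2 = 87
the North site: 7·4 + 1·0 + 2·4 + 8·2 + 6·1 + 5·3 + 9·3 = 100
the North site has the highest Borda score (100).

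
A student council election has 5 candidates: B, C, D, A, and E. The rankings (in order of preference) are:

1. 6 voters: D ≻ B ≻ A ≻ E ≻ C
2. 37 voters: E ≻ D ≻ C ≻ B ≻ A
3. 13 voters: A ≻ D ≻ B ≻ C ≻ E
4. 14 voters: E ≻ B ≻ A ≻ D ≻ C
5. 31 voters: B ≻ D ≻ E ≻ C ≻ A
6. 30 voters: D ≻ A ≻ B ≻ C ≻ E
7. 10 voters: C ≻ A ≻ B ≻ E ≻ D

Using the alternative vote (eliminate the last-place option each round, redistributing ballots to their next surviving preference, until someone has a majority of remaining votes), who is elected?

Round 1: B 31, C 10, D 36, A 13, E 51. Eliminate C.
Round 2: B 31, D 36, A 23, E 51. Eliminate A.
Round 3: B 41, D 49, E 51. Eliminate B.
Round 4: D 80, E 61. D has a majority.

D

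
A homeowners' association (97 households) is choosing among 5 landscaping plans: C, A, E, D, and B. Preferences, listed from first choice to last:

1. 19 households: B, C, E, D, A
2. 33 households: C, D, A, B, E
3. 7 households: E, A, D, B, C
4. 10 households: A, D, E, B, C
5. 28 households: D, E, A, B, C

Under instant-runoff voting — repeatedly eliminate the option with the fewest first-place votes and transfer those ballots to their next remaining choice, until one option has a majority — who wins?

C

Round 1: C 33, A 10, E 7, D 28, B 19. Eliminate E.
Round 2: C 33, A 17, D 28, B 19. Eliminate A.
Round 3: C 33, D 45, B 19. Eliminate B.
Round 4: C 52, D 45. C has a majority.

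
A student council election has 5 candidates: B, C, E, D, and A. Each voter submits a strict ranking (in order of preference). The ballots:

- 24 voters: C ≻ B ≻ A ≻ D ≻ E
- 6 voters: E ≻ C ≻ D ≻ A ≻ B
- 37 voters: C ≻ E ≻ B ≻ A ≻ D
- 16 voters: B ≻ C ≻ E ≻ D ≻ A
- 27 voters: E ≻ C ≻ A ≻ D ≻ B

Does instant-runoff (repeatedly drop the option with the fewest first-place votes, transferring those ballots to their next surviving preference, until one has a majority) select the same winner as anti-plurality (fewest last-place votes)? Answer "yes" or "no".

Instant-runoff — R1 B 16, C 61, E 33, D 0, A 0 (C winner). Winner: C.
Anti-plurality — last-place votes: B 33, C 0, E 24, D 37, A 16. Winner: C.
The two methods agree.

yes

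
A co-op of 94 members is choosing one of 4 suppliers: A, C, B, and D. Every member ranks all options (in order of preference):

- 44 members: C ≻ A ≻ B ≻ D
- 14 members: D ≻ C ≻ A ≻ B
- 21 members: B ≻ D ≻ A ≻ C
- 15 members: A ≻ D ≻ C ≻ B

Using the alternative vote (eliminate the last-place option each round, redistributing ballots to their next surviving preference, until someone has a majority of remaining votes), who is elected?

C

Round 1: A 15, C 44, B 21, D 14. Eliminate D.
Round 2: A 15, C 58, B 21. C has a majority.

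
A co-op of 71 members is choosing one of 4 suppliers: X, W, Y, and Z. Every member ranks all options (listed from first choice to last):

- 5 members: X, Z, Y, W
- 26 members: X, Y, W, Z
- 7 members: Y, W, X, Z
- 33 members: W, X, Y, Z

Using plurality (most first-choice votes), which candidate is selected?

First-place votes: X 31, W 33, Y 7, Z 0.
W has the most first-place votes.

W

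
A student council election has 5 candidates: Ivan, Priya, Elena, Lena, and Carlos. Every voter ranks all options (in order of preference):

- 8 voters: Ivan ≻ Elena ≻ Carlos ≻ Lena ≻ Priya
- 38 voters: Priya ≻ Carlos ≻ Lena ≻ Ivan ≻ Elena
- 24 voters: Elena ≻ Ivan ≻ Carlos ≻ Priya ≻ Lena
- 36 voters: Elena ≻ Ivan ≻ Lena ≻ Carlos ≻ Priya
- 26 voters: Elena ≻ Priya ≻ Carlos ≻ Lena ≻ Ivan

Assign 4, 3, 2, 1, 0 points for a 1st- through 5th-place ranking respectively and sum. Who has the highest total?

Ivan: 8·4 + 38·1 + 24·3 + 36·3 + 26·0 = 250
Priya: 8·0 + 38·4 + 24·1 + 36·0 + 26·3 = 254
Elena: 8·3 + 38·0 + 24·4 + 36·4 + 26·4 = 368
Lena: 8·1 + 38·2 + 24·0 + 36·2 + 26·1 = 182
Carlos: 8·2 + 38·3 + 24·2 + 36·1 + 26·2 = 266
Elena has the highest Borda score (368).

Elena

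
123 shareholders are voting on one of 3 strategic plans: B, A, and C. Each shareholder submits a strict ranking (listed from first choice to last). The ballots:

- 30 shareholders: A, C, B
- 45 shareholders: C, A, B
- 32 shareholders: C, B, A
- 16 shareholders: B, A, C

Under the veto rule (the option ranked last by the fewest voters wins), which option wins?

C

Last-place votes: B 75, A 32, C 16.
C is ranked last by the fewest voters, so C wins.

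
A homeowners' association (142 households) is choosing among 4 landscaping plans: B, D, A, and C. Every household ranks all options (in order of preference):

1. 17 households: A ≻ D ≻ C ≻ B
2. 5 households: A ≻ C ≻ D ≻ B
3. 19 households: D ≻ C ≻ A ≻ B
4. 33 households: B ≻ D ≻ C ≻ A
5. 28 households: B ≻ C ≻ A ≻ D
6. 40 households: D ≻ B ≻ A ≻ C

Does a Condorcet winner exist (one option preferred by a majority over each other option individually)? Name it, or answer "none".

D

D vs B: 81–61 for D.
D vs A: 92–50 for D.
D vs C: 109–33 for D.
D beats every other option head-to-head.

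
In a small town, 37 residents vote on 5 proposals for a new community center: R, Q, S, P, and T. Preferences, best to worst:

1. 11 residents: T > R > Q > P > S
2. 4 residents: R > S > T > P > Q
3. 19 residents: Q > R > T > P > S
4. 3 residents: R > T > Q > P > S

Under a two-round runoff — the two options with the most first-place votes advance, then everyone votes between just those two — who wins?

Round 1 first-place votes: R 7, Q 19, S 0, P 0, T 11.
Q and T advance.
Runoff: Q is preferred to T by 19 voters; T by 18.
Q wins the runoff.

Q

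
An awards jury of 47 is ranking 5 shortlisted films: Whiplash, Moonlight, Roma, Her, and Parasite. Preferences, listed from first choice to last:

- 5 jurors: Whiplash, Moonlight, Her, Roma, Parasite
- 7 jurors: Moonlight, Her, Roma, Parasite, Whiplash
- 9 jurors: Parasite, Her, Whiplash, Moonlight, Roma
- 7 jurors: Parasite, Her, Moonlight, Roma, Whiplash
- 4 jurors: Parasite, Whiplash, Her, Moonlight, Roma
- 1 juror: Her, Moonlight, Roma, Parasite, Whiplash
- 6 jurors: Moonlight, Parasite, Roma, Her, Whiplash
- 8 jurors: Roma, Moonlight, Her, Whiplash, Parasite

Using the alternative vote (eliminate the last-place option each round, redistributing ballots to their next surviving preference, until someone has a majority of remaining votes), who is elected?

Round 1: Whiplash 5, Moonlight 13, Roma 8, Her 1, Parasite 20. Eliminate Her.
Round 2: Whiplash 5, Moonlight 14, Roma 8, Parasite 20. Eliminate Whiplash.
Round 3: Moonlight 19, Roma 8, Parasite 20. Eliminate Roma.
Round 4: Moonlight 27, Parasite 20. Moonlight has a majority.

Moonlight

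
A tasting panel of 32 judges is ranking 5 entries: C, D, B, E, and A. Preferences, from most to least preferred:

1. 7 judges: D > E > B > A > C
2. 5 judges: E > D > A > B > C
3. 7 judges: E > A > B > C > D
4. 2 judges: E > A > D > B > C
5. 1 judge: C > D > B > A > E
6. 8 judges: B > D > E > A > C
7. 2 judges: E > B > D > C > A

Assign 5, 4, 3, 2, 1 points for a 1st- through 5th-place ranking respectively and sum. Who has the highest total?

E

C: 7·1 + 5·1 + 7·2 + 2·1 + 1·5 + 8·1 + 2·2 = 45
D: 7·5 + 5·4 + 7·1 + 2·3 + 1·4 + 8·4 + 2·3 = 110
B: 7·3 + 5·2 + 7·3 + 2·2 + 1·3 + 8·5 + 2·4 = 107
E: 7·4 + 5·5 + 7·5 + 2·5 + 1·1 + 8·3 + 2·5 = 133
A: 7·2 + 5·3 + 7·4 + 2·4 + 1·2 + 8·2 + 2·1 = 85
E has the highest Borda score (133).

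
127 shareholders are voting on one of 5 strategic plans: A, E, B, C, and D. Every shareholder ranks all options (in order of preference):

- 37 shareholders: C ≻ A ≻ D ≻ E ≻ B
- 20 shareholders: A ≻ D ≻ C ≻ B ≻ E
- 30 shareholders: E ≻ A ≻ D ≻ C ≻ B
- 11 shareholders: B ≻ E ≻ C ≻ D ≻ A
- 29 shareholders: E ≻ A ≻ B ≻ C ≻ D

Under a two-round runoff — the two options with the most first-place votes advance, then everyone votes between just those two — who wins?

E

Round 1 first-place votes: A 20, E 59, B 11, C 37, D 0.
E and C advance.
Runoff: E is preferred to C by 70 voters; C by 57.
E wins the runoff.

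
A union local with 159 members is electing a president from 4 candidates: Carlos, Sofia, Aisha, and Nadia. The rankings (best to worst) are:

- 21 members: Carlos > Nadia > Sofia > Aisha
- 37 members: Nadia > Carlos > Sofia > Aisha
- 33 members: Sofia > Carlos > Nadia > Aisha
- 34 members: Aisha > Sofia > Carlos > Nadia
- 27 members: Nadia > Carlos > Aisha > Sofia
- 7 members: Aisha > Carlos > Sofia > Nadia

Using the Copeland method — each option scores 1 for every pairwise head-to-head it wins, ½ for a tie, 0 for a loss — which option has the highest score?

Carlos

Carlos: beats Sofia, Aisha, and Nadia → score 3.
Sofia: beats Aisha; loses to Carlos and Nadia → score 1.
Aisha: loses to Carlos, Sofia, and Nadia → score 0.
Nadia: beats Sofia and Aisha; loses to Carlos → score 2.
Carlos has the best pairwise record.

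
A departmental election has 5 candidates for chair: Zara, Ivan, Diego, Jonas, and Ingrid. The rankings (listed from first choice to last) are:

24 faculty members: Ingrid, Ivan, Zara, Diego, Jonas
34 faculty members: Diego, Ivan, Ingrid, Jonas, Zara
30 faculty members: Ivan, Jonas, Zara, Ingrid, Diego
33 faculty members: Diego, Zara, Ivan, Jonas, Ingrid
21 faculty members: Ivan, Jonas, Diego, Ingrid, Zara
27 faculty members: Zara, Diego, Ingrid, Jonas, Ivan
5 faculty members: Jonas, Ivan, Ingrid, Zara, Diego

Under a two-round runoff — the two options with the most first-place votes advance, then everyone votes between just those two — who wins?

Diego

Round 1 first-place votes: Zara 27, Ivan 51, Diego 67, Jonas 5, Ingrid 24.
Diego and Ivan advance.
Runoff: Diego is preferred to Ivan by 94 voters; Ivan by 80.
Diego wins the runoff.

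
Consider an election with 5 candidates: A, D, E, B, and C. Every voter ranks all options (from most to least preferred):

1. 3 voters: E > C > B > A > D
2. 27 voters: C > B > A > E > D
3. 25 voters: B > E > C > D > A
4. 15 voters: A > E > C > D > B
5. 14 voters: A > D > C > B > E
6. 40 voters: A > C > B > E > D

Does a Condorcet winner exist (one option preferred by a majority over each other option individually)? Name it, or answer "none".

A vs D: 99–25 for A.
A vs E: 96–28 for A.
A vs B: 69–55 for A.
A vs C: 69–55 for A.
A beats every other option head-to-head.

A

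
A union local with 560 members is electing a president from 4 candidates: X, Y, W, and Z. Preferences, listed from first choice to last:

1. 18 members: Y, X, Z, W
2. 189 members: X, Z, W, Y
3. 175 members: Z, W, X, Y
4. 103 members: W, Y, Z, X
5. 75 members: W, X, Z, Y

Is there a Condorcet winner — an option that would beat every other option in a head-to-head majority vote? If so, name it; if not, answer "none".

none

Checking pairwise contests:
W beats X 353–207.
X beats Y 439–121.
Z beats W 382–178.
X beats Z 282–278.
Every option loses at least one head-to-head, so there is no Condorcet winner.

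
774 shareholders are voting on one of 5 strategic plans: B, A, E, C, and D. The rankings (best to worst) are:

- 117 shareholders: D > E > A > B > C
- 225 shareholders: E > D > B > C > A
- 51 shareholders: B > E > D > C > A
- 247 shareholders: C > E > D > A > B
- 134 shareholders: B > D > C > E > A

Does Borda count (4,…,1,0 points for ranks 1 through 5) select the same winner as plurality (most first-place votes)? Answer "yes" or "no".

no

Borda — scores: B 1307, A 481, E 2279, C 1532, D 2141. Winner: E.
Plurality — first-place votes: B 185, A 0, E 225, C 247, D 117. Winner: C.
The two methods disagree.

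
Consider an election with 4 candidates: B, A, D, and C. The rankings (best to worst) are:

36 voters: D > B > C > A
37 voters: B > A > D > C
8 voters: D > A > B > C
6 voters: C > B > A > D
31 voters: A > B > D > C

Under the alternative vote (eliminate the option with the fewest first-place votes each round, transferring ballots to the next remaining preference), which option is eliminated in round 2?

Round 1: B 37, A 31, D 44, C 6. Eliminate C.
Round 2: B 43, A 31, D 44. Eliminate A.

A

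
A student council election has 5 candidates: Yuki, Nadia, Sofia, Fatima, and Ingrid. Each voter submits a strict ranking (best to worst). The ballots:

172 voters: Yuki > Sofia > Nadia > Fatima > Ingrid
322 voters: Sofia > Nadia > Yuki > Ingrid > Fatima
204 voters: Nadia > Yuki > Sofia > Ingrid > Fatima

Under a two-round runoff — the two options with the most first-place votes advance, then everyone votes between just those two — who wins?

Sofia

Round 1 first-place votes: Yuki 172, Nadia 204, Sofia 322, Fatima 0, Ingrid 0.
Sofia and Nadia advance.
Runoff: Sofia is preferred to Nadia by 494 voters; Nadia by 204.
Sofia wins the runoff.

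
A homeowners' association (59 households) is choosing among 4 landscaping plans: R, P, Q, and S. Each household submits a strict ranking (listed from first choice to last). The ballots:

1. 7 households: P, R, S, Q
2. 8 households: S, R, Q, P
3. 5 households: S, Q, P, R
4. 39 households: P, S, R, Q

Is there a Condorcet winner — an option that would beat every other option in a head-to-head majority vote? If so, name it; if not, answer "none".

P

P vs R: 51–8 for P.
P vs Q: 46–13 for P.
P vs S: 46–13 for P.
P beats every other option head-to-head.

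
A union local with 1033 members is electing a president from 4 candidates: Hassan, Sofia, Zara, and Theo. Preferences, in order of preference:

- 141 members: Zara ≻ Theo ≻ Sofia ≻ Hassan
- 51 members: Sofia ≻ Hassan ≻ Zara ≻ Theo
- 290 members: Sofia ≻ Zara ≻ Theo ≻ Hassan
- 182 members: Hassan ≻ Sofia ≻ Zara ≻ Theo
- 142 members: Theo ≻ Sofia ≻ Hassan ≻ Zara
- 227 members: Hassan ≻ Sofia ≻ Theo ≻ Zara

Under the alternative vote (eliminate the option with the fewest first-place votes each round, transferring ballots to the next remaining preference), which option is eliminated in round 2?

Round 1: Hassan 409, Sofia 341, Zara 141, Theo 142. Eliminate Zara.
Round 2: Hassan 409, Sofia 341, Theo 283. Eliminate Theo.

Theo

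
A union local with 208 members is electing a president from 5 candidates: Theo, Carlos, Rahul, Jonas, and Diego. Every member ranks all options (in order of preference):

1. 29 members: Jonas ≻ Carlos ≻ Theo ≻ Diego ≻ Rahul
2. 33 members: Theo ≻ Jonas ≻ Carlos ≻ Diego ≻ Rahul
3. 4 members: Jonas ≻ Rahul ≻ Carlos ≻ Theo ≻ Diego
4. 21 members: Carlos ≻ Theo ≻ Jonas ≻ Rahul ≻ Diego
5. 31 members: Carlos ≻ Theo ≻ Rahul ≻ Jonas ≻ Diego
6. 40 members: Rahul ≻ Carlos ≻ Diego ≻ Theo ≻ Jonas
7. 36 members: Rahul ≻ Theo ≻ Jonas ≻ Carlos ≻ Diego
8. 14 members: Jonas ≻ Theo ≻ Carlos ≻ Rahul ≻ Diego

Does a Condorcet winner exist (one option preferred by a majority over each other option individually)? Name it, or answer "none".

Checking pairwise contests:
Carlos beats Theo 125–83.
Jonas beats Carlos 116–92.
Theo beats Rahul 128–80.
Theo beats Jonas 161–47.
Theo beats Diego 168–40.
Every option loses at least one head-to-head, so there is no Condorcet winner.

none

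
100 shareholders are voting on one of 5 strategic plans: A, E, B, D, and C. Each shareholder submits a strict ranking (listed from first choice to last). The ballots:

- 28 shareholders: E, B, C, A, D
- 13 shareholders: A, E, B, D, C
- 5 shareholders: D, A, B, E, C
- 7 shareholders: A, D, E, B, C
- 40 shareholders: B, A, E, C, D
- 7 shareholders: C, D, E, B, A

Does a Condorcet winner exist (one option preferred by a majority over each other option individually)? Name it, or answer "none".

Checking pairwise contests:
B beats A 75–25.
A beats E 65–35.
E beats B 55–45.
A beats D 88–12.
A beats C 65–35.
Every option loses at least one head-to-head, so there is no Condorcet winner.

none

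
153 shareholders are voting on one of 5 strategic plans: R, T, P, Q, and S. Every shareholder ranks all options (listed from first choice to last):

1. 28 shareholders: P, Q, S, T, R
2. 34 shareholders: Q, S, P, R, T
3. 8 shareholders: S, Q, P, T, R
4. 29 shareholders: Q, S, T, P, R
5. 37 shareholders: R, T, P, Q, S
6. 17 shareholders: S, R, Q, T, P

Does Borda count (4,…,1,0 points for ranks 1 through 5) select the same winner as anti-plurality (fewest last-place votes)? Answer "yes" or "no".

Borda — scores: R 233, T 222, P 299, Q 431, S 345. Winner: Q.
Anti-plurality — last-place votes: R 65, T 34, P 17, Q 0, S 37. Winner: Q.
The two methods agree.

yes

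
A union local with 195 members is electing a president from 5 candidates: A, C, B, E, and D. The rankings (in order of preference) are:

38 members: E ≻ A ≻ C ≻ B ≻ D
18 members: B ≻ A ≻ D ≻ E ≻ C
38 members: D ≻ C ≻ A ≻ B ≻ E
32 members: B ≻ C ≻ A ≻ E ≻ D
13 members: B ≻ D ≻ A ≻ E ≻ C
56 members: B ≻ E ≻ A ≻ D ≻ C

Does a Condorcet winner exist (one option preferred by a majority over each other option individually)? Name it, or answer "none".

B vs A: 119–76 for B.
B vs C: 119–76 for B.
B vs E: 157–38 for B.
B vs D: 157–38 for B.
B beats every other option head-to-head.

B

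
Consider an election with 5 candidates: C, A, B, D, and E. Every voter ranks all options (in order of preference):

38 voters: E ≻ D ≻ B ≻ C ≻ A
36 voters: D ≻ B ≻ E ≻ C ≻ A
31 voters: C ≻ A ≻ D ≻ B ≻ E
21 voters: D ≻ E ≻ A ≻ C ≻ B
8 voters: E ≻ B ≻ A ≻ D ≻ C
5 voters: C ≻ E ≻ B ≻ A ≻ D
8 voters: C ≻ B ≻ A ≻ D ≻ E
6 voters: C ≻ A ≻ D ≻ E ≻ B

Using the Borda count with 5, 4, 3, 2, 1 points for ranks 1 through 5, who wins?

C: 38·2 + 36·2 + 31·5 + 21·2 + 8·1 + 5·5 + 8·5 + 6·5 = 448
A: 38·1 + 36·1 + 31·4 + 21·3 + 8·3 + 5·2 + 8·3 + 6·4 = 343
B: 38·3 + 36·4 + 31·2 + 21·1 + 8·4 + 5·3 + 8·4 + 6·1 = 426
D: 38·4 + 36·5 + 31·3 + 21·5 + 8·2 + 5·1 + 8·2 + 6·3 = 585
E: 38·5 + 36·3 + 31·1 + 21·4 + 8·5 + 5·4 + 8·1 + 6·2 = 493
D has the highest Borda score (585).

D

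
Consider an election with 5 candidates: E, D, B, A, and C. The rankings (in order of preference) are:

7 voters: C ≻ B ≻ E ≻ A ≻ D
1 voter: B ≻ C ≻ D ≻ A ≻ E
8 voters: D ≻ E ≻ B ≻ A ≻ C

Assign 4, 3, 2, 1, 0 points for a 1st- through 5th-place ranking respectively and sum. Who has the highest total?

E: 7·2 + 1·0 + 8·3 = 38
D: 7·0 + 1·2 + 8·4 = 34
B: 7·3 + 1·4 + 8·2 = 41
A: 7·1 + 1·1 + 8·1 = 16
C: 7·4 + 1·3 + 8·0 = 31
B has the highest Borda score (41).

B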